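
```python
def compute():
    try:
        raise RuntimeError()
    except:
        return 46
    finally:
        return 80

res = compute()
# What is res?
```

Step-by-step execution trace:
1. `compute()` enters try: `raise RuntimeError()` raises RuntimeError.
2. bare `except` matches → `return 46` sets pending return value 46.
3. Before returning, `finally: return 80` runs and overrides the pending return.
4. compute() returns 80 → res = 80.
Result: 80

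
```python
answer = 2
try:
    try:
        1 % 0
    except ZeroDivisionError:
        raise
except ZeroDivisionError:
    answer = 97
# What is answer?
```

Step-by-step execution trace:
1. Inner try: `1 % 0` raises ZeroDivisionError.
2. Inner `except ZeroDivisionError` matches; bare `raise` re-raises the same ZeroDivisionError.
3. Outer `except ZeroDivisionError` matches → answer = 97.
Result: 97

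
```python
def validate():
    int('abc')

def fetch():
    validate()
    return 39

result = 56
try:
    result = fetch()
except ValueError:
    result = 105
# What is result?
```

Step-by-step execution trace:
1. result starts at 56.
2. try: `fetch()` calls `validate()`.
3. `validate()` evaluates `int('abc')`, which raises ValueError; it propagates through fetch (uncaught).
4. `return 39` in fetch is not reached; the assignment to result does not complete.
5. `except ValueError` matches → result = 105.
Result: 105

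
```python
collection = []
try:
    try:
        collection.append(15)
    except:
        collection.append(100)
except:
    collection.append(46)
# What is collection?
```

Step-by-step execution trace:
1. Inner try: `collection.append(15)` → collection = [15]. No exception raised.
2. Inner `except` is skipped.
3. Inner try completes normally; outer `except` is skipped.
Result: [15]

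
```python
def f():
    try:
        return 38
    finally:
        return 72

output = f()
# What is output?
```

Step-by-step execution trace:
1. `f()` enters try: `return 38` sets pending return value 38.
2. Before returning, `finally: return 72` runs and overrides the pending return.
3. f() returns 72 → output = 72.
Result: 72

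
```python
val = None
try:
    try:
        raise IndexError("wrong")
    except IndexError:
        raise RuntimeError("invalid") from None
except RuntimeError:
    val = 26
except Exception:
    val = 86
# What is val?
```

Step-by-step execution trace:
1. Inner try raises IndexError; inner `except IndexError` catches it.
2. `raise RuntimeError(...) from None` raises RuntimeError (from None suppresses __context__, but the active exception is still RuntimeError).
3. Outer `except RuntimeError` matches → val = 26.
4. `except Exception` is not reached.
Result: 26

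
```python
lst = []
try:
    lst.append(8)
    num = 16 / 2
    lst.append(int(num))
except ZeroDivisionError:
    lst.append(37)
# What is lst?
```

Step-by-step execution trace:
1. try: `lst.append(8)` → lst = [8].
2. `num = 16 / 2` → num = 8.0. No exception raised.
3. `lst.append(int(num))` → lst = [8, 8].
4. `except ZeroDivisionError` is skipped (no exception was raised).
Result: [8, 8]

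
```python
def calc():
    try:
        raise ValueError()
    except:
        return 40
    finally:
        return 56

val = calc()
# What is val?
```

Step-by-step execution trace:
1. `calc()` enters try: `raise ValueError()` raises ValueError.
2. bare `except` matches → `return 40` sets pending return value 40.
3. Before returning, `finally: return 56` runs and overrides the pending return.
4. calc() returns 56 → val = 56.
Result: 56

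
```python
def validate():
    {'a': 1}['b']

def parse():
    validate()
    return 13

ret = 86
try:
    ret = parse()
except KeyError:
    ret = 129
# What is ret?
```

Step-by-step execution trace:
1. ret starts at 86.
2. try: `parse()` calls `validate()`.
3. `validate()` evaluates `{'a': 1}['b']`, which raises KeyError; it propagates through parse (uncaught).
4. `return 13` in parse is not reached; the assignment to ret does not complete.
5. `except KeyError` matches → ret = 129.
Result: 129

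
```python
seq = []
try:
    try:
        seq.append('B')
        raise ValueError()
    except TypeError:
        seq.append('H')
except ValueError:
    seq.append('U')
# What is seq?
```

Step-by-step execution trace:
1. Inner try: `seq.append('B')` → seq = ['B'].
2. `raise ValueError()` raises ValueError.
3. Inner `except TypeError` does not match ValueError; exception propagates to outer try.
4. Outer `except ValueError` matches → `seq.append('U')` → seq = ['B', 'U'].
Result: ['B', 'U']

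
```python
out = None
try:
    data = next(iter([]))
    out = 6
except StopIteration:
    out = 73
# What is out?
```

Step-by-step execution trace:
1. `data = next(iter([]))` raises StopIteration.
2. `out = 6` is not reached.
3. `except StopIteration` matches → out = 73.
Result: 73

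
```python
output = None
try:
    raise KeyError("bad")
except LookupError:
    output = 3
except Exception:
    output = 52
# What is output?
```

Step-by-step execution trace:
1. `raise KeyError(...)` raises KeyError.
2. `except LookupError` matches (KeyError is a subclass of LookupError) → output = 3.
3. `except Exception` is not reached.
Result: 3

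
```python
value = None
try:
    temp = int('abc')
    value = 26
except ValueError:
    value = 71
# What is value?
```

Step-by-step execution trace:
1. `temp = int('abc')` raises ValueError.
2. `value = 26` is not reached.
3. `except ValueError` matches → value = 71.
Result: 71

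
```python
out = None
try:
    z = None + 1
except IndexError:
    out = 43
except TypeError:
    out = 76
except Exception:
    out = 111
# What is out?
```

Step-by-step execution trace:
1. `z = None + 1` raises TypeError.
2. `except IndexError` does not match TypeError; skipped.
3. `except TypeError` matches → out = 76.
4. Remaining except clauses are skipped.
Result: 76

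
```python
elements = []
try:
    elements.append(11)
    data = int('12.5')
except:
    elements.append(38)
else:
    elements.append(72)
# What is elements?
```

Step-by-step execution trace:
1. try: `elements.append(11)` → elements = [11].
2. `data = int('12.5')` raises ValueError.
3. bare `except` matches → `elements.append(38)` → elements = [11, 38].
4. `else` is skipped (an exception was raised).
Result: [11, 38]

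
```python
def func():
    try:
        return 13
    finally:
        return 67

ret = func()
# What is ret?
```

Step-by-step execution trace:
1. `func()` enters try: `return 13` sets pending return value 13.
2. Before returning, `finally: return 67` runs and overrides the pending return.
3. func() returns 67 → ret = 67.
Result: 67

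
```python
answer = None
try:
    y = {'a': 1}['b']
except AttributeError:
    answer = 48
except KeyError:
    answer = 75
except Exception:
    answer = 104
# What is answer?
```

Step-by-step execution trace:
1. `y = {'a': 1}['b']` raises KeyError.
2. `except AttributeError` does not match KeyError; skipped.
3. `except KeyError` matches → answer = 75.
4. Remaining except clauses are skipped.
Result: 75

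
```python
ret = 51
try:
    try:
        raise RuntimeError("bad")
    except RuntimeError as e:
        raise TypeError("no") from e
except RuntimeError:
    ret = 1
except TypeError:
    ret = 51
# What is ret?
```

Step-by-step execution trace:
1. Inner try raises RuntimeError; inner `except RuntimeError as e` catches it.
2. `raise TypeError(...) from e` raises TypeError (RuntimeError is attached as __cause__, but only TypeError is active).
3. Outer `except RuntimeError` does not match TypeError; skipped.
4. Outer `except TypeError` matches → ret = 51.
Result: 51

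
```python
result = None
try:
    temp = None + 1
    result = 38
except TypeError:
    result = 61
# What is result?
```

Step-by-step execution trace:
1. `temp = None + 1` raises TypeError.
2. `result = 38` is not reached.
3. `except TypeError` matches → result = 61.
Result: 61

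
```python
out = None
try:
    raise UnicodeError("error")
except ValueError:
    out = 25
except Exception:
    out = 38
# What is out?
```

Step-by-step execution trace:
1. `raise UnicodeError(...)` raises UnicodeError.
2. `except ValueError` matches (UnicodeError is a subclass of ValueError) → out = 25.
3. `except Exception` is not reached.
Result: 25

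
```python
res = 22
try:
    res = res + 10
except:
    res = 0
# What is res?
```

Step-by-step execution trace:
1. res starts at 22.
2. try: `res = res + 10` → res = 32. No exception raised.
3. `except` is skipped.
Result: 32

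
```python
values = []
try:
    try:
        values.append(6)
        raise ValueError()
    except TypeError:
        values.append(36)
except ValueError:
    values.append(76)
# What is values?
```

Step-by-step execution trace:
1. Inner try: `values.append(6)` → values = [6].
2. `raise ValueError()` raises ValueError.
3. Inner `except TypeError` does not match ValueError; exception propagates to outer try.
4. Outer `except ValueError` matches → `values.append(76)` → values = [6, 76].
Result: [6, 76]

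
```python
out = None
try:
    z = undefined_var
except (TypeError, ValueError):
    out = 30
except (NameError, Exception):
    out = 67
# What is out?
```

Step-by-step execution trace:
1. `z = undefined_var` raises NameError.
2. `except (TypeError, ValueError)` does not match NameError; skipped.
3. `except (NameError, Exception)` matches (NameError is in the tuple) → out = 67.
Result: 67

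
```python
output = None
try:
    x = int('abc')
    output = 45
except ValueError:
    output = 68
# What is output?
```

Step-by-step execution trace:
1. `x = int('abc')` raises ValueError.
2. `output = 45` is not reached.
3. `except ValueError` matches → output = 68.
Result: 68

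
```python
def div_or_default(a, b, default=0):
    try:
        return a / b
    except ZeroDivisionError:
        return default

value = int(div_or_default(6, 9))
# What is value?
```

Step-by-step execution trace:
1. `div_or_default(6, 9)` enters try: `return 6 / 9` → returns 0.6666666666666666. No exception raised.
2. `except ZeroDivisionError` is skipped.
3. `int(0.6666666666666666)` → 0 → value = 0.
Result: 0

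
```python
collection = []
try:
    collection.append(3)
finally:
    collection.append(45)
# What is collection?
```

Step-by-step execution trace:
1. try: `collection.append(3)` → collection = [3].
2. The try body completes without raising.
3. finally always runs: `collection.append(45)` → collection = [3, 45].
Result: [3, 45]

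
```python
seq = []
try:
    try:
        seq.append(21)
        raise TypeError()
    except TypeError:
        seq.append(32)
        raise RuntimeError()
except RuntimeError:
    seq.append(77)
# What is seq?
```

Step-by-step execution trace:
1. Inner try: `seq.append(21)` → seq = [21].
2. `raise TypeError()` raises TypeError.
3. Inner `except TypeError` matches → `seq.append(32)` → seq = [21, 32].
4. `raise RuntimeError()` raises RuntimeError; propagates to outer try.
5. Outer `except RuntimeError` matches → `seq.append(77)` → seq = [21, 32, 77].
Result: [21, 32, 77]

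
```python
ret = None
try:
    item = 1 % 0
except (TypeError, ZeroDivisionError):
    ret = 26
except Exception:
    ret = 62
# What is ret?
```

Step-by-step execution trace:
1. `item = 1 % 0` raises ZeroDivisionError.
2. `except (TypeError, ZeroDivisionError)` matches (ZeroDivisionError is in the tuple) → ret = 26.
3. `except Exception` is not reached.
Result: 26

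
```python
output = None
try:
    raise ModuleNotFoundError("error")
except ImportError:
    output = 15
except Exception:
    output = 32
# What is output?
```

Step-by-step execution trace:
1. `raise ModuleNotFoundError(...)` raises ModuleNotFoundError.
2. `except ImportError` matches (ModuleNotFoundError is a subclass of ImportError) → output = 15.
3. `except Exception` is not reached.
Result: 15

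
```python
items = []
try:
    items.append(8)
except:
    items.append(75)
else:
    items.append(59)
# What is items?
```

Step-by-step execution trace:
1. try: `items.append(8)` → items = [8]. No exception raised.
2. `except` is skipped.
3. `else` runs (try completed without exception): `items.append(59)` → items = [8, 59].
Result: [8, 59]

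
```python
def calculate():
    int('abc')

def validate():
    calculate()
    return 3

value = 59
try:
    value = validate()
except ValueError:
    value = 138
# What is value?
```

Step-by-step execution trace:
1. value starts at 59.
2. try: `validate()` calls `calculate()`.
3. `calculate()` evaluates `int('abc')`, which raises ValueError; it propagates through validate (uncaught).
4. `return 3` in validate is not reached; the assignment to value does not complete.
5. `except ValueError` matches → value = 138.
Result: 138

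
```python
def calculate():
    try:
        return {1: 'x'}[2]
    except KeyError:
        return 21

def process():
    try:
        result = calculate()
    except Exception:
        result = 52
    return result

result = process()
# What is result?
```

Step-by-step execution trace:
1. `process()` calls `calculate()`.
2. In calculate: `{1: 'x'}[2]` raises KeyError; `except KeyError` catches it → returns 21.
3. In process: `result = calculate()` → result = 21. No exception reaches process.
4. `except Exception` is skipped; process returns 21.
5. result = 21.
Result: 21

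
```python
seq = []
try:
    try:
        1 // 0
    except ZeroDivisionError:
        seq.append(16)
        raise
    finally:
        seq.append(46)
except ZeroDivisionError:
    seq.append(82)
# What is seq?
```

Step-by-step execution trace:
1. Inner try: `1 // 0` raises ZeroDivisionError.
2. Inner `except ZeroDivisionError` matches → `seq.append(16)` → seq = [16].
3. bare `raise` re-raises ZeroDivisionError.
4. Inner `finally` runs during unwinding: `seq.append(46)` → seq = [16, 46].
5. Outer `except ZeroDivisionError` matches → `seq.append(82)` → seq = [16, 46, 82].
Result: [16, 46, 82]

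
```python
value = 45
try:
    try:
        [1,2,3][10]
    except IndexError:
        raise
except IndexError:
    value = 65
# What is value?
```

Step-by-step execution trace:
1. Inner try: `[1,2,3][10]` raises IndexError.
2. Inner `except IndexError` matches; bare `raise` re-raises the same IndexError.
3. Outer `except IndexError` matches → value = 65.
Result: 65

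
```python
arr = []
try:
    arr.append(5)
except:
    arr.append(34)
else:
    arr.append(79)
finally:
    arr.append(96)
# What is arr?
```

Step-by-step execution trace:
1. try: `arr.append(5)` → arr = [5]. No exception raised.
2. `except` is skipped.
3. `else` runs: `arr.append(79)` → arr = [5, 79].
4. `finally` always runs: `arr.append(96)` → arr = [5, 79, 96].
Result: [5, 79, 96]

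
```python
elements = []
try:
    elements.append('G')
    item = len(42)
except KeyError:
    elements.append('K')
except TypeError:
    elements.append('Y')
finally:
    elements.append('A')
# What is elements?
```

Step-by-step execution trace:
1. try: `elements.append('G')` → elements = ['G'].
2. `item = len(42)` raises TypeError.
3. `except KeyError` does not match TypeError; skipped.
4. `except TypeError` matches → `elements.append('Y')` → elements = ['G', 'Y'].
5. finally always runs: `elements.append('A')` → elements = ['G', 'Y', 'A'].
Result: ['G', 'Y', 'A']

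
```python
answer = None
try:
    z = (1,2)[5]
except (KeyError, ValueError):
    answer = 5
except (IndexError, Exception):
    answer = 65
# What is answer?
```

Step-by-step execution trace:
1. `z = (1,2)[5]` raises IndexError.
2. `except (KeyError, ValueError)` does not match IndexError; skipped.
3. `except (IndexError, Exception)` matches (IndexError is in the tuple) → answer = 65.
Result: 65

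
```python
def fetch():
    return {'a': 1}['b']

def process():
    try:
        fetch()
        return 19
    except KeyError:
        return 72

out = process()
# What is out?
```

Step-by-step execution trace:
1. `process()` calls `fetch()`.
2. `fetch()` evaluates `{'a': 1}['b']`, which raises KeyError; it propagates to the caller.
3. `return 19` is not reached.
4. `except KeyError` in process matches → returns 72.
5. out = 72.
Result: 72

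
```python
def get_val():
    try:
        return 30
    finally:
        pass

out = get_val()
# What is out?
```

Step-by-step execution trace:
1. `get_val()` enters try: `return 30` sets pending return value 30.
2. Before returning, `finally: pass` runs (no effect).
3. get_val() returns 30 → out = 30.
Result: 30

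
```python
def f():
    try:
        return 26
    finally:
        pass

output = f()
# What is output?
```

Step-by-step execution trace:
1. `f()` enters try: `return 26` sets pending return value 26.
2. Before returning, `finally: pass` runs (no effect).
3. f() returns 26 → output = 26.
Result: 26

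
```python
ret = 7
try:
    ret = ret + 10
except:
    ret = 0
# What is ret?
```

Step-by-step execution trace:
1. ret starts at 7.
2. try: `ret = ret + 10` → ret = 17. No exception raised.
3. `except` is skipped.
Result: 17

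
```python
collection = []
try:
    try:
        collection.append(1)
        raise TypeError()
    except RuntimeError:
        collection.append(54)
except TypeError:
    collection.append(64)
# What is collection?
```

Step-by-step execution trace:
1. Inner try: `collection.append(1)` → collection = [1].
2. `raise TypeError()` raises TypeError.
3. Inner `except RuntimeError` does not match TypeError; exception propagates to outer try.
4. Outer `except TypeError` matches → `collection.append(64)` → collection = [1, 64].
Result: [1, 64]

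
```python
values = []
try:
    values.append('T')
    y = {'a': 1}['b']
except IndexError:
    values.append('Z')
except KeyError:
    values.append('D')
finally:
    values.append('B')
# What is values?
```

Step-by-step execution trace:
1. try: `values.append('T')` → values = ['T'].
2. `y = {'a': 1}['b']` raises KeyError.
3. `except IndexError` does not match KeyError; skipped.
4. `except KeyError` matches → `values.append('D')` → values = ['T', 'D'].
5. finally always runs: `values.append('B')` → values = ['T', 'D', 'B'].
Result: ['T', 'D', 'B']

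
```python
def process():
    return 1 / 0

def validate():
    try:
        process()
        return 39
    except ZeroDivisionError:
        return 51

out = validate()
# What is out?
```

Step-by-step execution trace:
1. `validate()` calls `process()`.
2. `process()` evaluates `1 / 0`, which raises ZeroDivisionError; it propagates to the caller.
3. `return 39` is not reached.
4. `except ZeroDivisionError` in validate matches → returns 51.
5. out = 51.
Result: 51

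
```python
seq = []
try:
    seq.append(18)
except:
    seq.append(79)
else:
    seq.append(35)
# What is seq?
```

Step-by-step execution trace:
1. try: `seq.append(18)` → seq = [18]. No exception raised.
2. `except` is skipped.
3. `else` runs (try completed without exception): `seq.append(35)` → seq = [18, 35].
Result: [18, 35]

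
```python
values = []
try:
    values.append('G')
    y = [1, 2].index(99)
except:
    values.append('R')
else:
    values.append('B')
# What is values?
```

Step-by-step execution trace:
1. try: `values.append('G')` → values = ['G'].
2. `y = [1, 2].index(99)` raises ValueError.
3. bare `except` matches → `values.append('R')` → values = ['G', 'R'].
4. `else` is skipped (an exception was raised).
Result: ['G', 'R']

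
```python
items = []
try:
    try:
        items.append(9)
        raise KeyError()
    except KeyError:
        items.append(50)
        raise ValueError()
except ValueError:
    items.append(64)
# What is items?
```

Step-by-step execution trace:
1. Inner try: `items.append(9)` → items = [9].
2. `raise KeyError()` raises KeyError.
3. Inner `except KeyError` matches → `items.append(50)` → items = [9, 50].
4. `raise ValueError()` raises ValueError; propagates to outer try.
5. Outer `except ValueError` matches → `items.append(64)` → items = [9, 50, 64].
Result: [9, 50, 64]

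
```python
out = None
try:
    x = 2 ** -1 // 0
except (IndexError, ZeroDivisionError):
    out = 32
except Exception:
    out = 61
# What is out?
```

Step-by-step execution trace:
1. `x = 2 ** -1 // 0` raises ZeroDivisionError.
2. `except (IndexError, ZeroDivisionError)` matches (ZeroDivisionError is in the tuple) → out = 32.
3. `except Exception` is not reached.
Result: 32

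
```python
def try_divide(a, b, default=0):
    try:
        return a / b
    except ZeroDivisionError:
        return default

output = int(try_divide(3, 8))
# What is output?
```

Step-by-step execution trace:
1. `try_divide(3, 8)` enters try: `return 3 / 8` → returns 0.375. No exception raised.
2. `except ZeroDivisionError` is skipped.
3. `int(0.375)` → 0 → output = 0.
Result: 0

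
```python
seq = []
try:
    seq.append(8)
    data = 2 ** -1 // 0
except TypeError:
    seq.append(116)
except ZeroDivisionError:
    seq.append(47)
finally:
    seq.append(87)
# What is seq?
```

Step-by-step execution trace:
1. try: `seq.append(8)` → seq = [8].
2. `data = 2 ** -1 // 0` raises ZeroDivisionError.
3. `except TypeError` does not match ZeroDivisionError; skipped.
4. `except ZeroDivisionError` matches → `seq.append(47)` → seq = [8, 47].
5. finally always runs: `seq.append(87)` → seq = [8, 47, 87].
Result: [8, 47, 87]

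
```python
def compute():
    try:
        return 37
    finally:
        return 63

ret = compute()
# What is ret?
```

Step-by-step execution trace:
1. `compute()` enters try: `return 37` sets pending return value 37.
2. Before returning, `finally: return 63` runs and overrides the pending return.
3. compute() returns 63 → ret = 63.
Result: 63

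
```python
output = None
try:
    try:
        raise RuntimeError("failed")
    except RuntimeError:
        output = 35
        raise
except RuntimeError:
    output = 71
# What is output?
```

Step-by-step execution trace:
1. Inner try: `raise RuntimeError("failed")` raises RuntimeError.
2. Inner `except RuntimeError` matches → output = 35.
3. bare `raise` re-raises the same RuntimeError.
4. Outer `except RuntimeError` matches → output = 71.
Result: 71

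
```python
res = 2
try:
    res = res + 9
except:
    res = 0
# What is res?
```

Step-by-step execution trace:
1. res starts at 2.
2. try: `res = res + 9` → res = 11. No exception raised.
3. `except` is skipped.
Result: 11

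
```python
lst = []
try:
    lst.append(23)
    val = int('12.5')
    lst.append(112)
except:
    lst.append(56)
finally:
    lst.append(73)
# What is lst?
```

Step-by-step execution trace:
1. try: `lst.append(23)` → lst = [23].
2. `val = int('12.5')` raises ValueError; `lst.append(112)` is not reached.
3. bare `except` matches → `lst.append(56)` → lst = [23, 56].
4. finally always runs: `lst.append(73)` → lst = [23, 56, 73].
Result: [23, 56, 73]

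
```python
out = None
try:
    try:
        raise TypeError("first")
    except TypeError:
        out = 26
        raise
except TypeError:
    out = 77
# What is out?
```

Step-by-step execution trace:
1. Inner try: `raise TypeError("first")` raises TypeError.
2. Inner `except TypeError` matches → out = 26.
3. bare `raise` re-raises the same TypeError.
4. Outer `except TypeError` matches → out = 77.
Result: 77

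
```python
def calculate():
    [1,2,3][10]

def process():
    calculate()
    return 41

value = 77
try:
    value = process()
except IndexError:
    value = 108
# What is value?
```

Step-by-step execution trace:
1. value starts at 77.
2. try: `process()` calls `calculate()`.
3. `calculate()` evaluates `[1,2,3][10]`, which raises IndexError; it propagates through process (uncaught).
4. `return 41` in process is not reached; the assignment to value does not complete.
5. `except IndexError` matches → value = 108.
Result: 108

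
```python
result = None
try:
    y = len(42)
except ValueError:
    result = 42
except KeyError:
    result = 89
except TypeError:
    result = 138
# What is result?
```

Step-by-step execution trace:
1. `y = len(42)` raises TypeError.
2. `except ValueError` does not match TypeError; skipped.
3. `except KeyError` does not match TypeError; skipped.
4. `except TypeError` matches → result = 138.
Result: 138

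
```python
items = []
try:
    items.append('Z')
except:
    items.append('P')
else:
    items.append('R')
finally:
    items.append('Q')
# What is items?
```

Step-by-step execution trace:
1. try: `items.append('Z')` → items = ['Z']. No exception raised.
2. `except` is skipped.
3. `else` runs: `items.append('R')` → items = ['Z', 'R'].
4. `finally` always runs: `items.append('Q')` → items = ['Z', 'R', 'Q'].
Result: ['Z', 'R', 'Q']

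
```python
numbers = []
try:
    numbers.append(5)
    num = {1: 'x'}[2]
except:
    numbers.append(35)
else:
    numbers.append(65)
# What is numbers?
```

Step-by-step execution trace:
1. try: `numbers.append(5)` → numbers = [5].
2. `num = {1: 'x'}[2]` raises KeyError.
3. bare `except` matches → `numbers.append(35)` → numbers = [5, 35].
4. `else` is skipped (an exception was raised).
Result: [5, 35]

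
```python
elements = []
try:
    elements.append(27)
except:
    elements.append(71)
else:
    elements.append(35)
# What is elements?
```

Step-by-step execution trace:
1. try: `elements.append(27)` → elements = [27]. No exception raised.
2. `except` is skipped.
3. `else` runs (try completed without exception): `elements.append(35)` → elements = [27, 35].
Result: [27, 35]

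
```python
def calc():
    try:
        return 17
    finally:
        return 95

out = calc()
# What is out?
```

Step-by-step execution trace:
1. `calc()` enters try: `return 17` sets pending return value 17.
2. Before returning, `finally: return 95` runs and overrides the pending return.
3. calc() returns 95 → out = 95.
Result: 95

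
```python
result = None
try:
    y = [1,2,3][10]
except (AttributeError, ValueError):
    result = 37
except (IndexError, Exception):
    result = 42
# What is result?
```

Step-by-step execution trace:
1. `y = [1,2,3][10]` raises IndexError.
2. `except (AttributeError, ValueError)` does not match IndexError; skipped.
3. `except (IndexError, Exception)` matches (IndexError is in the tuple) → result = 42.
Result: 42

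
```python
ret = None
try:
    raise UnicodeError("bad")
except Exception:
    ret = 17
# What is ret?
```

Step-by-step execution trace:
1. `raise UnicodeError(...)` raises UnicodeError.
2. `except Exception` matches (UnicodeError is a subclass of Exception) → ret = 17.
Result: 17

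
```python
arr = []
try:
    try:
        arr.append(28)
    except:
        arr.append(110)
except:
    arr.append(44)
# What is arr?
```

Step-by-step execution trace:
1. Inner try: `arr.append(28)` → arr = [28]. No exception raised.
2. Inner `except` is skipped.
3. Inner try completes normally; outer `except` is skipped.
Result: [28]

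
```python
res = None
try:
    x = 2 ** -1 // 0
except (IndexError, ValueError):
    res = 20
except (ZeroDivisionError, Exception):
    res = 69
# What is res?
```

Step-by-step execution trace:
1. `x = 2 ** -1 // 0` raises ZeroDivisionError.
2. `except (IndexError, ValueError)` does not match ZeroDivisionError; skipped.
3. `except (ZeroDivisionError, Exception)` matches (ZeroDivisionError is in the tuple) → res = 69.
Result: 69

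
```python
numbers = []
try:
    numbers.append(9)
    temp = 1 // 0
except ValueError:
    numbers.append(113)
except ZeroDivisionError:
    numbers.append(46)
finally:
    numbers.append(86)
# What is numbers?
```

Step-by-step execution trace:
1. try: `numbers.append(9)` → numbers = [9].
2. `temp = 1 // 0` raises ZeroDivisionError.
3. `except ValueError` does not match ZeroDivisionError; skipped.
4. `except ZeroDivisionError` matches → `numbers.append(46)` → numbers = [9, 46].
5. finally always runs: `numbers.append(86)` → numbers = [9, 46, 86].
Result: [9, 46, 86]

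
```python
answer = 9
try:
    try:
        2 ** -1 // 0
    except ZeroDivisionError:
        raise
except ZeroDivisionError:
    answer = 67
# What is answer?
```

Step-by-step execution trace:
1. Inner try: `2 ** -1 // 0` raises ZeroDivisionError.
2. Inner `except ZeroDivisionError` matches; bare `raise` re-raises the same ZeroDivisionError.
3. Outer `except ZeroDivisionError` matches → answer = 67.
Result: 67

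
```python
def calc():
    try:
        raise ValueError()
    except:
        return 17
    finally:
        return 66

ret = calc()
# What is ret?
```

Step-by-step execution trace:
1. `calc()` enters try: `raise ValueError()` raises ValueError.
2. bare `except` matches → `return 17` sets pending return value 17.
3. Before returning, `finally: return 66` runs and overrides the pending return.
4. calc() returns 66 → ret = 66.
Result: 66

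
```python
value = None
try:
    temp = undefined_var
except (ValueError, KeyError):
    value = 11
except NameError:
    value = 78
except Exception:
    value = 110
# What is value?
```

Step-by-step execution trace:
1. `temp = undefined_var` raises NameError.
2. `except (ValueError, KeyError)` does not match NameError; skipped.
3. `except NameError` matches (exact type match) → value = 78.
4. `except Exception` is not reached.
Result: 78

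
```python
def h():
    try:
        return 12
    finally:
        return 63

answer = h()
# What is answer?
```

Step-by-step execution trace:
1. `h()` enters try: `return 12` sets pending return value 12.
2. Before returning, `finally: return 63` runs and overrides the pending return.
3. h() returns 63 → answer = 63.
Result: 63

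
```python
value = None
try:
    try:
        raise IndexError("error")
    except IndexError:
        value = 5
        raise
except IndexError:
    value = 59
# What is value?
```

Step-by-step execution trace:
1. Inner try: `raise IndexError("error")` raises IndexError.
2. Inner `except IndexError` matches → value = 5.
3. bare `raise` re-raises the same IndexError.
4. Outer `except IndexError` matches → value = 59.
Result: 59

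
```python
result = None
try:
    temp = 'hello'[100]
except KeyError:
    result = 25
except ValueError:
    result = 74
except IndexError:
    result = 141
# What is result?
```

Step-by-step execution trace:
1. `temp = 'hello'[100]` raises IndexError.
2. `except KeyError` does not match IndexError; skipped.
3. `except ValueError` does not match IndexError; skipped.
4. `except IndexError` matches → result = 141.
Result: 141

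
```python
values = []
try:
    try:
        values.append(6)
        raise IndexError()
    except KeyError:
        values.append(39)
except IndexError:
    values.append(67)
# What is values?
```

Step-by-step execution trace:
1. Inner try: `values.append(6)` → values = [6].
2. `raise IndexError()` raises IndexError.
3. Inner `except KeyError` does not match IndexError; exception propagates to outer try.
4. Outer `except IndexError` matches → `values.append(67)` → values = [6, 67].
Result: [6, 67]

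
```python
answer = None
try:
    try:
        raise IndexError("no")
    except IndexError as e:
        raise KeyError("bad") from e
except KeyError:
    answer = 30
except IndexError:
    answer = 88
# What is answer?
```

Step-by-step execution trace:
1. Inner try raises IndexError; inner `except IndexError as e` catches it.
2. `raise KeyError(...) from e` raises KeyError (IndexError is attached as __cause__, but only KeyError is active).
3. Outer `except KeyError` matches → answer = 30.
4. `except IndexError` is not reached.
Result: 30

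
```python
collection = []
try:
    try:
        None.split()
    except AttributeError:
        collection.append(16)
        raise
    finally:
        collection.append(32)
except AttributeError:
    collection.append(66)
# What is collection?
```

Step-by-step execution trace:
1. Inner try: `None.split()` raises AttributeError.
2. Inner `except AttributeError` matches → `collection.append(16)` → collection = [16].
3. bare `raise` re-raises AttributeError.
4. Inner `finally` runs during unwinding: `collection.append(32)` → collection = [16, 32].
5. Outer `except AttributeError` matches → `collection.append(66)` → collection = [16, 32, 66].
Result: [16, 32, 66]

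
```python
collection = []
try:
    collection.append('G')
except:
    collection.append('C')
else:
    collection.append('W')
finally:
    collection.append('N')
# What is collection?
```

Step-by-step execution trace:
1. try: `collection.append('G')` → collection = ['G']. No exception raised.
2. `except` is skipped.
3. `else` runs: `collection.append('W')` → collection = ['G', 'W'].
4. `finally` always runs: `collection.append('N')` → collection = ['G', 'W', 'N'].
Result: ['G', 'W', 'N']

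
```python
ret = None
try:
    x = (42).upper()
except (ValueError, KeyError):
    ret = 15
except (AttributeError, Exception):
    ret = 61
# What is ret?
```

Step-by-step execution trace:
1. `x = (42).upper()` raises AttributeError.
2. `except (ValueError, KeyError)` does not match AttributeError; skipped.
3. `except (AttributeError, Exception)` matches (AttributeError is in the tuple) → ret = 61.
Result: 61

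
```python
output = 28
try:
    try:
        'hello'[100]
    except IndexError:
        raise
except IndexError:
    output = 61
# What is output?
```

Step-by-step execution trace:
1. Inner try: `'hello'[100]` raises IndexError.
2. Inner `except IndexError` matches; bare `raise` re-raises the same IndexError.
3. Outer `except IndexError` matches → output = 61.
Result: 61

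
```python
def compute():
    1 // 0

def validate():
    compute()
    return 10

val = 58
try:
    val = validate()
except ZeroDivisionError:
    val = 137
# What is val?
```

Step-by-step execution trace:
1. val starts at 58.
2. try: `validate()` calls `compute()`.
3. `compute()` evaluates `1 // 0`, which raises ZeroDivisionError; it propagates through validate (uncaught).
4. `return 10` in validate is not reached; the assignment to val does not complete.
5. `except ZeroDivisionError` matches → val = 137.
Result: 137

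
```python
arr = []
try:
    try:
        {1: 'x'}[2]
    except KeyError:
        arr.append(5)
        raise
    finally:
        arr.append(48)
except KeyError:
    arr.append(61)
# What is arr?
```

Step-by-step execution trace:
1. Inner try: `{1: 'x'}[2]` raises KeyError.
2. Inner `except KeyError` matches → `arr.append(5)` → arr = [5].
3. bare `raise` re-raises KeyError.
4. Inner `finally` runs during unwinding: `arr.append(48)` → arr = [5, 48].
5. Outer `except KeyError` matches → `arr.append(61)` → arr = [5, 48, 61].
Result: [5, 48, 61]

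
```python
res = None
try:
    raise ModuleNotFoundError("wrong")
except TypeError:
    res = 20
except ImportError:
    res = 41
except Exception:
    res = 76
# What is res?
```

Step-by-step execution trace:
1. `raise ModuleNotFoundError(...)` raises ModuleNotFoundError.
2. `except TypeError` does not match (ModuleNotFoundError is not a subclass of TypeError); skipped.
3. `except ImportError` matches (ModuleNotFoundError is a subclass of ImportError) → res = 41.
4. `except Exception` is not reached.
Result: 41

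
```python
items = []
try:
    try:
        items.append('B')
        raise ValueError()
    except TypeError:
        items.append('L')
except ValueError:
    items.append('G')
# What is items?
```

Step-by-step execution trace:
1. Inner try: `items.append('B')` → items = ['B'].
2. `raise ValueError()` raises ValueError.
3. Inner `except TypeError` does not match ValueError; exception propagates to outer try.
4. Outer `except ValueError` matches → `items.append('G')` → items = ['B', 'G'].
Result: ['B', 'G']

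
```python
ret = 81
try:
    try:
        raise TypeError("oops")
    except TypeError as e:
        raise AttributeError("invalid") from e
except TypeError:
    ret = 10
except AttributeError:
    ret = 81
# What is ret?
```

Step-by-step execution trace:
1. Inner try raises TypeError; inner `except TypeError as e` catches it.
2. `raise AttributeError(...) from e` raises AttributeError (TypeError is attached as __cause__, but only AttributeError is active).
3. Outer `except TypeError` does not match AttributeError; skipped.
4. Outer `except AttributeError` matches → ret = 81.
Result: 81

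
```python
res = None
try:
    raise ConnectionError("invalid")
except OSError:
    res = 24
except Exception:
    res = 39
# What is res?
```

Step-by-step execution trace:
1. `raise ConnectionError(...)` raises ConnectionError.
2. `except OSError` matches (ConnectionError is a subclass of OSError) → res = 24.
3. `except Exception` is not reached.
Result: 24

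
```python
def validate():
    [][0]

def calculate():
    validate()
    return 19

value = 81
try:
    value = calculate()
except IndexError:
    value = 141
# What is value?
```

Step-by-step execution trace:
1. value starts at 81.
2. try: `calculate()` calls `validate()`.
3. `validate()` evaluates `[][0]`, which raises IndexError; it propagates through calculate (uncaught).
4. `return 19` in calculate is not reached; the assignment to value does not complete.
5. `except IndexError` matches → value = 141.
Result: 141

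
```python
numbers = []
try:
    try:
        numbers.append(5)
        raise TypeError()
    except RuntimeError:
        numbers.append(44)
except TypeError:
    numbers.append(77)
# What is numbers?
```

Step-by-step execution trace:
1. Inner try: `numbers.append(5)` → numbers = [5].
2. `raise TypeError()` raises TypeError.
3. Inner `except RuntimeError` does not match TypeError; exception propagates to outer try.
4. Outer `except TypeError` matches → `numbers.append(77)` → numbers = [5, 77].
Result: [5, 77]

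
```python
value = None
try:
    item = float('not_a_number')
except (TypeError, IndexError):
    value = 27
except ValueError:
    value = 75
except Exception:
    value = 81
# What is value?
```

Step-by-step execution trace:
1. `item = float('not_a_number')` raises ValueError.
2. `except (TypeError, IndexError)` does not match ValueError; skipped.
3. `except ValueError` matches (exact type match) → value = 75.
4. `except Exception` is not reached.
Result: 75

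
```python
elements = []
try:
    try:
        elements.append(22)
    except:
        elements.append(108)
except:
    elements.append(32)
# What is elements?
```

Step-by-step execution trace:
1. Inner try: `elements.append(22)` → elements = [22]. No exception raised.
2. Inner `except` is skipped.
3. Inner try completes normally; outer `except` is skipped.
Result: [22]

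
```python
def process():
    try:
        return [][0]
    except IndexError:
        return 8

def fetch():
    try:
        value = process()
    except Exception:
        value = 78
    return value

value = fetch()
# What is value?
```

Step-by-step execution trace:
1. `fetch()` calls `process()`.
2. In process: `[][0]` raises IndexError; `except IndexError` catches it → returns 8.
3. In fetch: `value = process()` → value = 8. No exception reaches fetch.
4. `except Exception` is skipped; fetch returns 8.
5. value = 8.
Result: 8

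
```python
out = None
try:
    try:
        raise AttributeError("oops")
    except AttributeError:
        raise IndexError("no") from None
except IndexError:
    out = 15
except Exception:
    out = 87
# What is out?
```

Step-by-step execution trace:
1. Inner try raises AttributeError; inner `except AttributeError` catches it.
2. `raise IndexError(...) from None` raises IndexError (from None suppresses __context__, but the active exception is still IndexError).
3. Outer `except IndexError` matches → out = 15.
4. `except Exception` is not reached.
Result: 15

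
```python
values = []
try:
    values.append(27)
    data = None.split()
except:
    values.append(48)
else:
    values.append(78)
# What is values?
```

Step-by-step execution trace:
1. try: `values.append(27)` → values = [27].
2. `data = None.split()` raises AttributeError.
3. bare `except` matches → `values.append(48)` → values = [27, 48].
4. `else` is skipped (an exception was raised).
Result: [27, 48]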